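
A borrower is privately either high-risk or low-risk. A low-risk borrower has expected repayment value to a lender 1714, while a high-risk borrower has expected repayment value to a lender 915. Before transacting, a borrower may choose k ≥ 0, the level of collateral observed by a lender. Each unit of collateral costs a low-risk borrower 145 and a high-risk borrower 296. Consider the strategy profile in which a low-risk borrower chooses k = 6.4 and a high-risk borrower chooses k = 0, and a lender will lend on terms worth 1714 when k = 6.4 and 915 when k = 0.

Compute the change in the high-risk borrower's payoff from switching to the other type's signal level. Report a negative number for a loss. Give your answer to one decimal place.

-1095.4

Playing k = 0 the high-risk borrower receives 915.
Deviating to k = 6.4 brings payment 1714 at cost 296 × 6.4 = 1894.4, netting -180.4.
Gain from deviating: -180.4 − 915 = -1095.4.
The gain is negative, so the high-risk type's incentive-compatibility constraint is satisfied.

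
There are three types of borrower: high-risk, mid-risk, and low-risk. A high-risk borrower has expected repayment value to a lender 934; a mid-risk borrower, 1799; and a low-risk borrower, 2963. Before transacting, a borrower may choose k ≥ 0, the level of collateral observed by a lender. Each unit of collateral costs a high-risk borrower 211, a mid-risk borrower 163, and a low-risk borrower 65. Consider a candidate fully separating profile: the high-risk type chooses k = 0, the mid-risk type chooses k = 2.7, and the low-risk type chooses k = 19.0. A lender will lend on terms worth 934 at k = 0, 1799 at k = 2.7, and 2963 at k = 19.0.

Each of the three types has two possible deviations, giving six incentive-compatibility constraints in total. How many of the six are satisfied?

5

Low-risk (own payoff 2963 − 65×19.0 = 1728): to k=0 gives 934 → no gain ✓; to k=2.7 gives 1799 − 65×2.7 = 1623.5 → no gain ✓.
High-risk (own payoff 934): to k=2.7 gives 1799 − 211×2.7 = 1229.3 → profitable ✗; to k=19.0 gives 2963 − 211×19.0 = -1046 → no gain ✓.
Mid-risk (own payoff 1799 − 163×2.7 = 1358.9): to k=0 gives 934 → no gain ✓; to k=19.0 gives 2963 − 163×19.0 = -134 → no gain ✓.
5 of the 6 constraints hold; not an equilibrium.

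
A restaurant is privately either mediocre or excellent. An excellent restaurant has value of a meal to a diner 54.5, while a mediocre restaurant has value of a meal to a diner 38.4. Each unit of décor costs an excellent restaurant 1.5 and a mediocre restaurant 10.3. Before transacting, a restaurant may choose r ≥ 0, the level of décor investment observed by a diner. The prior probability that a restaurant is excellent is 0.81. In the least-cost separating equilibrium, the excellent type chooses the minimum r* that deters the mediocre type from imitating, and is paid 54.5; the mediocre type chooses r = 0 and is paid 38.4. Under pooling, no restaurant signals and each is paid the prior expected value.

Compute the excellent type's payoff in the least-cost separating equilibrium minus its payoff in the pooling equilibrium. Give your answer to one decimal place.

Least-cost separating signal: r* solves 38.4 = 54.5 − 10.3·r*, so r* = (54.5 − 38.4)/10.3 ≈ 1.5631.
Excellent type's separating payoff: 54.5 − 1.5 × r* = 54.5 − 1.5 × (54.5 − 38.4)/10.3 = 54.5 − 24.15/10.3 ≈ 52.155.
Pooling payoff: 0.81 × 54.5 + 0.19 × 38.4 = 51.441.
Difference: 52.155 − 51.441 = 0.714, i.e. 0.7 to one decimal place.
The excellent type prefers to separate.

0.7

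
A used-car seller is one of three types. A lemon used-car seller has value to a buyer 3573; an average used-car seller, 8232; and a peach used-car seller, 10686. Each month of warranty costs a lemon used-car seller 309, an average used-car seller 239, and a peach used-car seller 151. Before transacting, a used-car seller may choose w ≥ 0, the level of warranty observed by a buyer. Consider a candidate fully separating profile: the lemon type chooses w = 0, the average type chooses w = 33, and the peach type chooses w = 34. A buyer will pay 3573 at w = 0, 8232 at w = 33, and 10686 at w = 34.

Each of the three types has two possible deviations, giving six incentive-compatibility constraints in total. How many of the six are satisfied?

Average (own payoff 8232 − 239×33 = 345): to w=0 gives 3573 → profitable ✗; to w=34 gives 10686 − 239×34 = 2560 → profitable ✗.
Peach (own payoff 10686 − 151×34 = 5552): to w=0 gives 3573 → no gain ✓; to w=33 gives 8232 − 151×33 = 3249 → no gain ✓.
Lemon (own payoff 3573): to w=33 gives 8232 − 309×33 = -1965 → no gain ✓; to w=34 gives 10686 − 309×34 = 180 → no gain ✓.
4 of the 6 constraints hold; not an equilibrium.

4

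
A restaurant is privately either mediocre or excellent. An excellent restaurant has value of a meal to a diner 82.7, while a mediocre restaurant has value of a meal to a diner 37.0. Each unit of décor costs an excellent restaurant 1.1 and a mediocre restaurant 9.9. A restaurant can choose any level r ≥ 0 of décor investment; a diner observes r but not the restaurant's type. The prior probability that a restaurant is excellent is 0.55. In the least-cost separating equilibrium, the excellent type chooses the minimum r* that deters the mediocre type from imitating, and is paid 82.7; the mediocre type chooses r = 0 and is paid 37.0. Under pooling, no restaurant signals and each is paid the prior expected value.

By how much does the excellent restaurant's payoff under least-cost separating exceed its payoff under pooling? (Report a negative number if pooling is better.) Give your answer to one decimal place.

Least-cost separating signal: r* solves 37.0 = 82.7 − 9.9·r*, so r* = (82.7 − 37.0)/9.9 ≈ 4.6162.
Excellent type's separating payoff: 82.7 − 1.1 × r* = 82.7 − 1.1 × (82.7 − 37.0)/9.9 = 82.7 − 50.27/9.9 ≈ 77.622.
Pooling payoff: 0.55 × 82.7 + 0.45 × 37.0 = 62.135.
Difference: 77.622 − 62.135 = 15.487, i.e. 15.5 to one decimal place.
The excellent type prefers to separate.

15.5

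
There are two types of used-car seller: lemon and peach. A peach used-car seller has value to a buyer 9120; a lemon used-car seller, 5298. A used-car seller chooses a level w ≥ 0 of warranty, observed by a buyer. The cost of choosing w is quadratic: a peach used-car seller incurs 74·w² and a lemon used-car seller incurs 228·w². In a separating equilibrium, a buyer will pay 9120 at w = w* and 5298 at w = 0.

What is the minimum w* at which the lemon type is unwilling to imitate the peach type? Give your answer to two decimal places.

4.09

The lemon type at w = 0 receives 5298; imitating at w* yields 9120 − 228·w*².
Indifference: 5298 = 9120 − 228·w*², so w*² = (9120 − 5298) / 228 ≈ 16.7632.
w* = √16.7632 ≈ 4.09.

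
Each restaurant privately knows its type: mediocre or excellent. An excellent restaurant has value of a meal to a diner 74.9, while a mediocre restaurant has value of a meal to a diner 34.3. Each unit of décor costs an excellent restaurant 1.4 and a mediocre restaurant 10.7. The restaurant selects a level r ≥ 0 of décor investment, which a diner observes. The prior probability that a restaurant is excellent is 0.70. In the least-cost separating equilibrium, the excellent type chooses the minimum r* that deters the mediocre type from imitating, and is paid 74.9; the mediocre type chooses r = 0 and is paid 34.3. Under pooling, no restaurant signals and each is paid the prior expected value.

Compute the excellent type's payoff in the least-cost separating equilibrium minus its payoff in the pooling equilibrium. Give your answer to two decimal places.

6.87

Least-cost separating signal: r* solves 34.3 = 74.9 − 10.7·r*, so r* = (74.9 − 34.3)/10.7 ≈ 3.7944.
Excellent type's separating payoff: 74.9 − 1.4 × r* = 74.9 − 1.4 × (74.9 − 34.3)/10.7 = 74.9 − 56.84/10.7 ≈ 69.5879.
Pooling payoff: 0.70 × 74.9 + 0.30 × 34.3 = 62.72.
Difference: 69.5879 − 62.72 = 6.8679, i.e. 6.87 to two decimal places.
The excellent type prefers to separate.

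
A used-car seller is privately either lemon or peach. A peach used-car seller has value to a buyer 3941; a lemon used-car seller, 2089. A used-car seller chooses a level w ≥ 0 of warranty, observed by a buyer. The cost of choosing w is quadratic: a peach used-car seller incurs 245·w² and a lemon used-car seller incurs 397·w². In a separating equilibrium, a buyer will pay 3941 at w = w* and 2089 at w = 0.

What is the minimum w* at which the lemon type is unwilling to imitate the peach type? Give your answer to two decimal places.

2.16

The lemon type at w = 0 receives 2089; imitating at w* yields 3941 − 397·w*².
Indifference: 2089 = 3941 − 397·w*², so w*² = (3941 − 2089) / 397 ≈ 4.6650.
w* = √4.6650 ≈ 2.16.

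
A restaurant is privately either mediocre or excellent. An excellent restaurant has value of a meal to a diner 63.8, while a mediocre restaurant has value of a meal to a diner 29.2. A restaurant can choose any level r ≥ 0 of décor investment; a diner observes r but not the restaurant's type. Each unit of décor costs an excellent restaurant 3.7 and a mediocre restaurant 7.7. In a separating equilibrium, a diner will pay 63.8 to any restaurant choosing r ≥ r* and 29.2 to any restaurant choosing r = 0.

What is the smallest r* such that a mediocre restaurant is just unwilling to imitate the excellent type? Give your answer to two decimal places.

A mediocre restaurant choosing r = 0 receives 29.2.
Imitating at r* instead would pay 63.8 at cost 7.7·r*, netting 63.8 − 7.7·r*.
Indifference: 29.2 = 63.8 − 7.7·r*, so r* = (63.8 − 29.2) / 7.7 ≈ 4.49.
At r* the mediocre type's incentive constraint just binds; the excellent type strictly prefers r* since its per-unit cost is lower.

4.49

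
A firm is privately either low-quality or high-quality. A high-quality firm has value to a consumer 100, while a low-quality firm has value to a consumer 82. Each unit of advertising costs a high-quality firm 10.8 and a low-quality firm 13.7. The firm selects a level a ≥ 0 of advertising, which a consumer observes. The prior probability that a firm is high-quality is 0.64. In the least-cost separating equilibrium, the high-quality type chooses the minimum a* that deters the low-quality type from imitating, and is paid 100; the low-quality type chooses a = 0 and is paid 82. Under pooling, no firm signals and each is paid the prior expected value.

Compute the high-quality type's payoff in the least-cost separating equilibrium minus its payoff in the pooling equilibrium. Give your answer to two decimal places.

Least-cost separating signal: a* solves 82 = 100 − 13.7·a*, so a* = (100 − 82)/13.7 ≈ 1.3139.
High-quality type's separating payoff: 100 − 10.8 × a* = 100 − 10.8 × (100 − 82)/13.7 = 100 − 194.4/13.7 ≈ 85.8102.
Pooling payoff: 0.64 × 100 + 0.36 × 82 = 93.52.
Difference: 85.8102 − 93.52 = -7.7098, i.e. -7.71 to two decimal places.
The high-quality type would prefer the pooling outcome.

-7.71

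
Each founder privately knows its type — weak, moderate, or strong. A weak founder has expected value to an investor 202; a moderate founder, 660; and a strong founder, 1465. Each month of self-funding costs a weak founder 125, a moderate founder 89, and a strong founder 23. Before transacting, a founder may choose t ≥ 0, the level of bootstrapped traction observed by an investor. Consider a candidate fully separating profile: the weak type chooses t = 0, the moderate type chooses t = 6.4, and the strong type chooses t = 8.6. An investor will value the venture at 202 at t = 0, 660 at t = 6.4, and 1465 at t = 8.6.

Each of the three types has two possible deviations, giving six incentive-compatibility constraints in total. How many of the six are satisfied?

3

Strong (own payoff 1465 − 23×8.6 = 1267.2): to t=0 gives 202 → no gain ✓; to t=6.4 gives 660 − 23×6.4 = 512.8 → no gain ✓.
Weak (own payoff 202): to t=6.4 gives 660 − 125×6.4 = -140 → no gain ✓; to t=8.6 gives 1465 − 125×8.6 = 390 → profitable ✗.
Moderate (own payoff 660 − 89×6.4 = 90.4): to t=0 gives 202 → profitable ✗; to t=8.6 gives 1465 − 89×8.6 = 699.6 → profitable ✗.
3 of the 6 constraints hold; not an equilibrium.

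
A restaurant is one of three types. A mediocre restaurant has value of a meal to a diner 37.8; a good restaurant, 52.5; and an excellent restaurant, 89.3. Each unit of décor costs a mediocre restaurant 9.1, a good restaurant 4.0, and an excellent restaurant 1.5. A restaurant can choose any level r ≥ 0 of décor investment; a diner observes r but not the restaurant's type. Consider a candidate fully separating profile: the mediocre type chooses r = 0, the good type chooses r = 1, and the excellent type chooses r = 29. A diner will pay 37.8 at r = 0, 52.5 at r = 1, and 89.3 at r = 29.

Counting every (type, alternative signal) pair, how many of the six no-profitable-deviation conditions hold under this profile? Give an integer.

4

Good (own payoff 52.5 − 4.0×1 = 48.5): to r=0 gives 37.8 → no gain ✓; to r=29 gives 89.3 − 4.0×29 = -26.7 → no gain ✓.
Mediocre (own payoff 37.8): to r=1 gives 52.5 − 9.1×1 = 43.4 → profitable ✗; to r=29 gives 89.3 − 9.1×29 = -174.6 → no gain ✓.
Excellent (own payoff 89.3 − 1.5×29 = 45.8): to r=0 gives 37.8 → no gain ✓; to r=1 gives 52.5 − 1.5×1 = 51 → profitable ✗.
4 of the 6 constraints hold; not an equilibrium.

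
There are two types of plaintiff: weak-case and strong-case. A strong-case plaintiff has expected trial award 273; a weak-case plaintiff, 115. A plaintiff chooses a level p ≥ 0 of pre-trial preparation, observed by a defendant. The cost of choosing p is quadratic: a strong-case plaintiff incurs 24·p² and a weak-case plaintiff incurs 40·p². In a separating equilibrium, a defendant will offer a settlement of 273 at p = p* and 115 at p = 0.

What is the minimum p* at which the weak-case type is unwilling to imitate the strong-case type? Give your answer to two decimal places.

1.99

The weak-case type at p = 0 receives 115; imitating at p* yields 273 − 40·p*².
Indifference: 115 = 273 − 40·p*², so p*² = (273 − 115) / 40 = 3.95.
p* = √3.95 ≈ 1.99.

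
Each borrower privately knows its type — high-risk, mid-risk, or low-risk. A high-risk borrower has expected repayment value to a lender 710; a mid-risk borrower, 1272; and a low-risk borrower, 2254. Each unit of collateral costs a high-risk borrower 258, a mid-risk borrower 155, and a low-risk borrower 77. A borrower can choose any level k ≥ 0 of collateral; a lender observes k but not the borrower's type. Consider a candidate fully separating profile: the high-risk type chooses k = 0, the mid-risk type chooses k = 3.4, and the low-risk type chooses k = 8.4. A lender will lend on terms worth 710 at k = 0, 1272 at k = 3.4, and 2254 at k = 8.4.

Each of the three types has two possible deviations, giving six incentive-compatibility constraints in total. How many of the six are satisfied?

5

Mid-risk (own payoff 1272 − 155×3.4 = 745): to k=0 gives 710 → no gain ✓; to k=8.4 gives 2254 − 155×8.4 = 952 → profitable ✗.
Low-risk (own payoff 2254 − 77×8.4 = 1607.2): to k=0 gives 710 → no gain ✓; to k=3.4 gives 1272 − 77×3.4 = 1010.2 → no gain ✓.
High-risk (own payoff 710): to k=3.4 gives 1272 − 258×3.4 = 394.8 → no gain ✓; to k=8.4 gives 2254 − 258×8.4 = 86.8 → no gain ✓.
5 of the 6 constraints hold; not an equilibrium.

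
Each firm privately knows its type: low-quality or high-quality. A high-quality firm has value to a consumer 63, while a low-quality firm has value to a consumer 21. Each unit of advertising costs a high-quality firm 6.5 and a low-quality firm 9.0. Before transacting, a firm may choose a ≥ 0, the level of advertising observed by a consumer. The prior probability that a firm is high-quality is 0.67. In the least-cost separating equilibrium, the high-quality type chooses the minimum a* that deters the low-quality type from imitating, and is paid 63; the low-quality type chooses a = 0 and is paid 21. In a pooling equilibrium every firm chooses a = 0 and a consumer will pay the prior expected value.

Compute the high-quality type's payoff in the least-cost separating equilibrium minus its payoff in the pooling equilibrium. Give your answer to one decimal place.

Least-cost separating signal: a* solves 21 = 63 − 9.0·a*, so a* = (63 − 21)/9.0 ≈ 4.6667.
High-quality type's separating payoff: 63 − 6.5 × a* = 63 − 6.5 × (63 − 21)/9.0 = 63 − 273/9.0 ≈ 32.667.
Pooling payoff: 0.67 × 63 + 0.33 × 21 = 49.14.
Difference: 32.667 − 49.14 = -16.473, i.e. -16.5 to one decimal place.
The high-quality type would prefer the pooling outcome.

-16.5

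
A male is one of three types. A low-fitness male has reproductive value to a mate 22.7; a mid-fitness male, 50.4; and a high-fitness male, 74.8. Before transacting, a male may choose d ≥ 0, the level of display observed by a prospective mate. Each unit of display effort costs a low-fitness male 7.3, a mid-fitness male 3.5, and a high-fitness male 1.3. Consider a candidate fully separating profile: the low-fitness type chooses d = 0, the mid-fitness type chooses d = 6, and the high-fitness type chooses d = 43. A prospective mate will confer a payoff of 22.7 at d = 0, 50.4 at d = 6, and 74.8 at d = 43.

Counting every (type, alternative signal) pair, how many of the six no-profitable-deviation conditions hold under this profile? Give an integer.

4

Low-fitness (own payoff 22.7): to d=6 gives 50.4 − 7.3×6 = 6.6 → no gain ✓; to d=43 gives 74.8 − 7.3×43 = -239.1 → no gain ✓.
High-fitness (own payoff 74.8 − 1.3×43 = 18.9): to d=0 gives 22.7 → profitable ✗; to d=6 gives 50.4 − 1.3×6 = 42.6 → profitable ✗.
Mid-fitness (own payoff 50.4 − 3.5×6 = 29.4): to d=0 gives 22.7 → no gain ✓; to d=43 gives 74.8 − 3.5×43 = -75.7 → no gain ✓.
4 of the 6 constraints hold; not an equilibrium.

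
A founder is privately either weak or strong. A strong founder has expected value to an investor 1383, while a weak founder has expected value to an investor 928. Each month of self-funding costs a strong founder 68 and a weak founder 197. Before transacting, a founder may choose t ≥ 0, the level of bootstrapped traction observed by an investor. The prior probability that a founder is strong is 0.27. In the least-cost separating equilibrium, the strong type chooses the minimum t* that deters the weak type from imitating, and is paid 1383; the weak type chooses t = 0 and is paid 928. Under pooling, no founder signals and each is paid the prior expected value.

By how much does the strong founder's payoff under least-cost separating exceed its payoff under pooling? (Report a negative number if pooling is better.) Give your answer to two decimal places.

Least-cost separating signal: t* solves 928 = 1383 − 197·t*, so t* = (1383 − 928)/197 ≈ 2.3096.
Strong type's separating payoff: 1383 − 68 × t* = 1383 − 68 × (1383 − 928)/197 = 1383 − 30940/197 ≈ 1225.9442.
Pooling payoff: 0.27 × 1383 + 0.73 × 928 = 1050.85.
Difference: 1225.9442 − 1050.85 = 175.0942, i.e. 175.09 to two decimal places.
The strong type prefers to separate.

175.09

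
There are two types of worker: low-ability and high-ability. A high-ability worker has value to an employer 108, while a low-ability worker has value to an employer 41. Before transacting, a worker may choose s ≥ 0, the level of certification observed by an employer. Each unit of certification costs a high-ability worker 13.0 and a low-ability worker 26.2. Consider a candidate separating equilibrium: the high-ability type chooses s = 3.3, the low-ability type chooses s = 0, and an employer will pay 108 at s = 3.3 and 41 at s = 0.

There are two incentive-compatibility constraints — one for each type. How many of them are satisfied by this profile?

High-ability type: signal → 108 − 13.0 × 3.3 = 65.1; deviate to 0 → 41. IC holds (65.1 ≥ 41).
Low-ability type: stay at 0 → 41; mimic → 108 − 26.2 × 3.3 = 21.54. IC holds (41 ≥ 21.54).
2 of 2 constraints hold, so this is a separating equilibrium.

2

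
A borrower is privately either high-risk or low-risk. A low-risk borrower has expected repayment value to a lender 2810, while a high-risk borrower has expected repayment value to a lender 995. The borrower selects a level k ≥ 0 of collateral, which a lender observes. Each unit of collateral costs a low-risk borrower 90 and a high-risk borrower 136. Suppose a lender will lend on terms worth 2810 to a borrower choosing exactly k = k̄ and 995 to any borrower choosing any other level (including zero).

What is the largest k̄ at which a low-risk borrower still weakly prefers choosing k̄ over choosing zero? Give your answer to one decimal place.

20.2

Choosing k̄ yields the low-risk type 2810 − 90·k̄; choosing zero yields 995.
The low-risk type is indifferent at 2810 − 90·k̄ = 995, i.e. k̄ = (2810 − 995) / 90 ≈ 20.2.
For any k̄ above 20.2 the low-risk type would rather pool at zero, so separation collapses.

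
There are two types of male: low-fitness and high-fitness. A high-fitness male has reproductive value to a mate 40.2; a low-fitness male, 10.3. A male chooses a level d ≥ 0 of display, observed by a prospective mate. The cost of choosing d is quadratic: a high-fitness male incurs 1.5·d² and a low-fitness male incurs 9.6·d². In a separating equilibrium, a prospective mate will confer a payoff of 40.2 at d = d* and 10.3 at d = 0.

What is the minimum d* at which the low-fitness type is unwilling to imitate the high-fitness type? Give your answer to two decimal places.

1.76

The low-fitness type at d = 0 receives 10.3; imitating at d* yields 40.2 − 9.6·d*².
Indifference: 10.3 = 40.2 − 9.6·d*², so d*² = (40.2 − 10.3) / 9.6 ≈ 3.1146.
d* = √3.1146 ≈ 1.76.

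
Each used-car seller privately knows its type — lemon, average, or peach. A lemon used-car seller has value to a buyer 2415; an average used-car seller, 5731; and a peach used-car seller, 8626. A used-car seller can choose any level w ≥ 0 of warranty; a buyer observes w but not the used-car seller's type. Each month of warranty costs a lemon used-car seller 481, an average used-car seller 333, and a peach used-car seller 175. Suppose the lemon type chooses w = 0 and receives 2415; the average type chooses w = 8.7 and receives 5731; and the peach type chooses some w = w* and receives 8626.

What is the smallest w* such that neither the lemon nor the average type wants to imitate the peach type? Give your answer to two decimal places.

17.39

Average type (on-path payoff 5731 − 333×8.7 = 2833.9) won't mimic when 2833.9 ≥ 8626 − 333·w*, i.e. w* ≥ 17.39.
Lemon type (on-path payoff 2415) won't mimic when 2415 ≥ 8626 − 481·w*, i.e. w* ≥ 12.91.
Both must hold, so w* = max(12.91, 17.39) = 17.39. The average type's constraint binds.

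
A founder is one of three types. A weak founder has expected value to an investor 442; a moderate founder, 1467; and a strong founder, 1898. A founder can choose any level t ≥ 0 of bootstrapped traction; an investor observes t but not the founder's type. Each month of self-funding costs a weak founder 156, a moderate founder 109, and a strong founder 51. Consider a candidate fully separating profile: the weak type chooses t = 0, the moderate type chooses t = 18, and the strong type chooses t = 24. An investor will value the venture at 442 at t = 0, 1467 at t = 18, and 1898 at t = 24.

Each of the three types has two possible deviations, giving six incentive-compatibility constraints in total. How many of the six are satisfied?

5

Weak (own payoff 442): to t=18 gives 1467 − 156×18 = -1341 → no gain ✓; to t=24 gives 1898 − 156×24 = -1846 → no gain ✓.
Strong (own payoff 1898 − 51×24 = 674): to t=0 gives 442 → no gain ✓; to t=18 gives 1467 − 51×18 = 549 → no gain ✓.
Moderate (own payoff 1467 − 109×18 = -495): to t=0 gives 442 → profitable ✗; to t=24 gives 1898 − 109×24 = -718 → no gain ✓.
5 of the 6 constraints hold; not an equilibrium.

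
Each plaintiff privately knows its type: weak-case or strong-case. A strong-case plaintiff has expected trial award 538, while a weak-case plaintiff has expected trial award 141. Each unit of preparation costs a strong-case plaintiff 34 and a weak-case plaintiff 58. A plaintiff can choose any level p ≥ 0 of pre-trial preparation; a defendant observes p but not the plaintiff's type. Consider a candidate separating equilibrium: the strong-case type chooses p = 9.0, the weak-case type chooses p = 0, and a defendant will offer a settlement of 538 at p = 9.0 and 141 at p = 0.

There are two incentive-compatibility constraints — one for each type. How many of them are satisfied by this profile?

2

Weak-case type: stay at 0 → 141; mimic → 538 − 58 × 9.0 = 16. IC holds (141 ≥ 16).
Strong-case type: signal → 538 − 34 × 9.0 = 232; deviate to 0 → 141. IC holds (232 ≥ 141).
2 of 2 constraints hold, so this is a separating equilibrium.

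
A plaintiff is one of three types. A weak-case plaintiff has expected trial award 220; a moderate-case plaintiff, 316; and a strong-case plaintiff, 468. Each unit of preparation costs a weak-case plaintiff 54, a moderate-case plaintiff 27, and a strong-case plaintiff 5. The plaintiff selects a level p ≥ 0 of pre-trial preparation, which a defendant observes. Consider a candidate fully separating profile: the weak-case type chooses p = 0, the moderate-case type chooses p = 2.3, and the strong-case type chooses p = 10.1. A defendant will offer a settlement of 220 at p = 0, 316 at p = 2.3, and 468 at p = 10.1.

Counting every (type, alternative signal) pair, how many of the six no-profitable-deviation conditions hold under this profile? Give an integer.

6

Moderate-case (own payoff 316 − 27×2.3 = 253.9): to p=0 gives 220 → no gain ✓; to p=10.1 gives 468 − 27×10.1 = 195.3 → no gain ✓.
Weak-case (own payoff 220): to p=2.3 gives 316 − 54×2.3 = 191.8 → no gain ✓; to p=10.1 gives 468 − 54×10.1 = -77.4 → no gain ✓.
Strong-case (own payoff 468 − 5×10.1 = 417.5): to p=0 gives 220 → no gain ✓; to p=2.3 gives 316 − 5×2.3 = 304.5 → no gain ✓.
6 of the 6 constraints hold; this profile is a separating equilibrium.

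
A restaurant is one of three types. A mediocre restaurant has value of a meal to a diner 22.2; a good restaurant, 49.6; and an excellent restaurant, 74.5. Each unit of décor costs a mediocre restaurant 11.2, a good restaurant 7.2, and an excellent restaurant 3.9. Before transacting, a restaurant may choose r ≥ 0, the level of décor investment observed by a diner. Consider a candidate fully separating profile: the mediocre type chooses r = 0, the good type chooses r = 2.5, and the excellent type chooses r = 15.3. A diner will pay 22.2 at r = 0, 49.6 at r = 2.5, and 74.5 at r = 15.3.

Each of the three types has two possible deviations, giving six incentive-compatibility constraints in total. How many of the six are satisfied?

Mediocre (own payoff 22.2): to r=2.5 gives 49.6 − 11.2×2.5 = 21.6 → no gain ✓; to r=15.3 gives 74.5 − 11.2×15.3 = -96.86 → no gain ✓.
Good (own payoff 49.6 − 7.2×2.5 = 31.6): to r=0 gives 22.2 → no gain ✓; to r=15.3 gives 74.5 − 7.2×15.3 = -35.66 → no gain ✓.
Excellent (own payoff 74.5 − 3.9×15.3 = 14.83): to r=0 gives 22.2 → profitable ✗; to r=2.5 gives 49.6 − 3.9×2.5 = 39.85 → profitable ✗.
4 of the 6 constraints hold; not an equilibrium.

4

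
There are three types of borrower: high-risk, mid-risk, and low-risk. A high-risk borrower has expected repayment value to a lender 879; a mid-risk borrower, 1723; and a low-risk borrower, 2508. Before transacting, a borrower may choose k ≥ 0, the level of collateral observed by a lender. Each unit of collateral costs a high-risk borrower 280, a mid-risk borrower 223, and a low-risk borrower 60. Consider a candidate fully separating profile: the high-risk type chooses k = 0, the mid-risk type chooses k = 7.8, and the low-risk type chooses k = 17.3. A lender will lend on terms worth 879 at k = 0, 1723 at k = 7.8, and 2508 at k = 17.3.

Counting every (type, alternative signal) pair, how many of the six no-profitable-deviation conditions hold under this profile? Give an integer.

Mid-risk (own payoff 1723 − 223×7.8 = -16.4): to k=0 gives 879 → profitable ✗; to k=17.3 gives 2508 − 223×17.3 = -1349.9 → no gain ✓.
Low-risk (own payoff 2508 − 60×17.3 = 1470): to k=0 gives 879 → no gain ✓; to k=7.8 gives 1723 − 60×7.8 = 1255 → no gain ✓.
High-risk (own payoff 879): to k=7.8 gives 1723 − 280×7.8 = -461 → no gain ✓; to k=17.3 gives 2508 − 280×17.3 = -2336 → no gain ✓.
5 of the 6 constraints hold; not an equilibrium.

5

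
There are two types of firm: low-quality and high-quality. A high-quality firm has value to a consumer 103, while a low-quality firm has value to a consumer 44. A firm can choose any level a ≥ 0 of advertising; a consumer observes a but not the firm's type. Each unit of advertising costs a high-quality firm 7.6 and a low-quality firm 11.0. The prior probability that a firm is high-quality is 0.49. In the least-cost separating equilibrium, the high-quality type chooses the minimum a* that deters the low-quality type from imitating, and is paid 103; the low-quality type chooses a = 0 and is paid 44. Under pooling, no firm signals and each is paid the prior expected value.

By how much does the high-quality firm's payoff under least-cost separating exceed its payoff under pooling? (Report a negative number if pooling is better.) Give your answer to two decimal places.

Least-cost separating signal: a* solves 44 = 103 − 11.0·a*, so a* = (103 − 44)/11.0 ≈ 5.3636.
High-quality type's separating payoff: 103 − 7.6 × a* = 103 − 7.6 × (103 − 44)/11.0 = 103 − 448.4/11.0 ≈ 62.2364.
Pooling payoff: 0.49 × 103 + 0.51 × 44 = 72.91.
Difference: 62.2364 − 72.91 = -10.6736, i.e. -10.67 to two decimal places.
The high-quality type would prefer the pooling outcome.

-10.67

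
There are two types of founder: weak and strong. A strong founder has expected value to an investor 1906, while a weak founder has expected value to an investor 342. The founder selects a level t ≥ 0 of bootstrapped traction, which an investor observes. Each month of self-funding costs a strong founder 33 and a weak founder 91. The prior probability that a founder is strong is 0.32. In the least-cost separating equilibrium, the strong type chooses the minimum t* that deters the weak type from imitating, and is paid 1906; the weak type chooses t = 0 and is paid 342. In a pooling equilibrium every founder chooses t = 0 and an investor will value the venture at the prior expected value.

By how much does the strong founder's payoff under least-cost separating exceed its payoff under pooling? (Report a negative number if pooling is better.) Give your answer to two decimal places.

Least-cost separating signal: t* solves 342 = 1906 − 91·t*, so t* = (1906 − 342)/91 ≈ 17.1868.
Strong type's separating payoff: 1906 − 33 × t* = 1906 − 33 × (1906 − 342)/91 = 1906 − 51612/91 ≈ 1338.8352.
Pooling payoff: 0.32 × 1906 + 0.68 × 342 = 842.48.
Difference: 1338.8352 − 842.48 = 496.3552, i.e. 496.36 to two decimal places.
The strong type prefers to separate.

496.36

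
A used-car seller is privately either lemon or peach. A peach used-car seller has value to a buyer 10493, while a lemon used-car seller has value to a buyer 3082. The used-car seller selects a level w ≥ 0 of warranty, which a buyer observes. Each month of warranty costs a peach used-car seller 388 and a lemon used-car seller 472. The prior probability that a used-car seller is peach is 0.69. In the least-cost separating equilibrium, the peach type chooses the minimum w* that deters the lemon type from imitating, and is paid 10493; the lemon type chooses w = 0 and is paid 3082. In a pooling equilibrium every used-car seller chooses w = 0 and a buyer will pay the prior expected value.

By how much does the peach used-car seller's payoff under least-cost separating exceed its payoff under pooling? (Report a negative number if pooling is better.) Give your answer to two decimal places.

-3794.68

Least-cost separating signal: w* solves 3082 = 10493 − 472·w*, so w* = (10493 − 3082)/472 ≈ 15.7013.
Peach type's separating payoff: 10493 − 388 × w* = 10493 − 388 × (10493 − 3082)/472 = 10493 − 2875468/472 ≈ 4400.9068.
Pooling payoff: 0.69 × 10493 + 0.31 × 3082 = 8195.59.
Difference: 4400.9068 − 8195.59 = -3794.6832, i.e. -3794.68 to two decimal places.
The peach type would prefer the pooling outcome.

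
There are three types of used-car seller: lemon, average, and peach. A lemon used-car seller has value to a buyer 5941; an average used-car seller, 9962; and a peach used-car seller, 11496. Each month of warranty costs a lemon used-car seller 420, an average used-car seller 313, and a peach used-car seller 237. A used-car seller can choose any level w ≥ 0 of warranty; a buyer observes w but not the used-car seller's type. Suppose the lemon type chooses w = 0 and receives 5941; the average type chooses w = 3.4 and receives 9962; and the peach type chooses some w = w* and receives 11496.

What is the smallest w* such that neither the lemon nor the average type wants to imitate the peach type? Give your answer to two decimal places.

13.23

Average type (on-path payoff 9962 − 313×3.4 = 8897.8) won't mimic when 8897.8 ≥ 11496 − 313·w*, i.e. w* ≥ 8.30.
Lemon type (on-path payoff 5941) won't mimic when 5941 ≥ 11496 − 420·w*, i.e. w* ≥ 13.23.
Both must hold, so w* = max(13.23, 8.30) = 13.23. The lemon type's constraint binds.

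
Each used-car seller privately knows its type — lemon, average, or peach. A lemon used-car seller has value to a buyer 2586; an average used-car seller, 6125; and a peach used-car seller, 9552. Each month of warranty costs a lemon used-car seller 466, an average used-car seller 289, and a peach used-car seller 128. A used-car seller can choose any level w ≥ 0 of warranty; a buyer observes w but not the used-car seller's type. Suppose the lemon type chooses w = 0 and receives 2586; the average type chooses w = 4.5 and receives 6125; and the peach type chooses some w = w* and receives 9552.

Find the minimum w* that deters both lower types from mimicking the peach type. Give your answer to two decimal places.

16.36

Average type (on-path payoff 6125 − 289×4.5 = 4824.5) won't mimic when 4824.5 ≥ 9552 − 289·w*, i.e. w* ≥ 16.36.
Lemon type (on-path payoff 2586) won't mimic when 2586 ≥ 9552 − 466·w*, i.e. w* ≥ 14.95.
Both must hold, so w* = max(14.95, 16.36) = 16.36. The average type's constraint binds.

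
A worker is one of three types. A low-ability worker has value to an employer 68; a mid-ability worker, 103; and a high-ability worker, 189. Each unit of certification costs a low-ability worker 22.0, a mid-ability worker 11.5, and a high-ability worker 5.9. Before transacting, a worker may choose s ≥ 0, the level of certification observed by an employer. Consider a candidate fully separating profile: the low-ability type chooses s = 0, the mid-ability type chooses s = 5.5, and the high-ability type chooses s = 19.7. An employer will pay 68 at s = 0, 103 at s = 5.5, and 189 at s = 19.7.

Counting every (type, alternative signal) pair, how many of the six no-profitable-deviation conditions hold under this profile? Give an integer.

High-ability (own payoff 189 − 5.9×19.7 = 72.77): to s=0 gives 68 → no gain ✓; to s=5.5 gives 103 − 5.9×5.5 = 70.55 → no gain ✓.
Mid-ability (own payoff 103 − 11.5×5.5 = 39.75): to s=0 gives 68 → profitable ✗; to s=19.7 gives 189 − 11.5×19.7 = -37.55 → no gain ✓.
Low-ability (own payoff 68): to s=5.5 gives 103 − 22.0×5.5 = -18 → no gain ✓; to s=19.7 gives 189 − 22.0×19.7 = -244.4 → no gain ✓.
5 of the 6 constraints hold; not an equilibrium.

5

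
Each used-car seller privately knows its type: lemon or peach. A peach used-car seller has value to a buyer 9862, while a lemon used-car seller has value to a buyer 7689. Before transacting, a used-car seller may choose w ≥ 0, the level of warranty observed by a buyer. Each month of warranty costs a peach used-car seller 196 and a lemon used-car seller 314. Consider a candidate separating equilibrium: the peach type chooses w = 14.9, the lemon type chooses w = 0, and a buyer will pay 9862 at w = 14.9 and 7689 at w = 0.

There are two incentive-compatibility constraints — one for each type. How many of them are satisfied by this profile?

Peach type: signal → 9862 − 196 × 14.9 = 6941.6; deviate to 0 → 7689. IC fails (6941.6 < 7689).
Lemon type: stay at 0 → 7689; mimic → 9862 − 314 × 14.9 = 5183.4. IC holds (7689 ≥ 5183.4).
1 of 2 constraints hold, so this profile is not an equilibrium.

1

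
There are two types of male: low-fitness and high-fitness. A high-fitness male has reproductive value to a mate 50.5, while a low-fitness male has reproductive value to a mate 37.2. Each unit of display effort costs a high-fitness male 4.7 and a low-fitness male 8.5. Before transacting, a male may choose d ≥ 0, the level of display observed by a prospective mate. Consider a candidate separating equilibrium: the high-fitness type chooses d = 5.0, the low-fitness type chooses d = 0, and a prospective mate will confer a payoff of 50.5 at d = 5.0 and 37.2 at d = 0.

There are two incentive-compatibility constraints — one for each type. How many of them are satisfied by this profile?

1

High-fitness type: signal → 50.5 − 4.7 × 5.0 = 27; deviate to 0 → 37.2. IC fails (27 < 37.2).
Low-fitness type: stay at 0 → 37.2; mimic → 50.5 − 8.5 × 5.0 = 8. IC holds (37.2 ≥ 8).
1 of 2 constraints hold, so this profile is not an equilibrium.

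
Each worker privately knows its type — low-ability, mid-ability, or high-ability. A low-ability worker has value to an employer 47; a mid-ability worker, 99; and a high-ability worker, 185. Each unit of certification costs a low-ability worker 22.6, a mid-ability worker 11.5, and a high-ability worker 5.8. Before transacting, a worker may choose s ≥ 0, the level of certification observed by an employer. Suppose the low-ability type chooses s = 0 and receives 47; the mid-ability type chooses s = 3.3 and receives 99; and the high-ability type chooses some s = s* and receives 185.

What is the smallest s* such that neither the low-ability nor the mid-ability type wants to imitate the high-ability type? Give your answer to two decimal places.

Mid-ability type (on-path payoff 99 − 11.5×3.3 = 61.05) won't mimic when 61.05 ≥ 185 − 11.5·s*, i.e. s* ≥ 10.78.
Low-ability type (on-path payoff 47) won't mimic when 47 ≥ 185 − 22.6·s*, i.e. s* ≥ 6.11.
Both must hold, so s* = max(6.11, 10.78) = 10.78. The mid-ability type's constraint binds.

10.78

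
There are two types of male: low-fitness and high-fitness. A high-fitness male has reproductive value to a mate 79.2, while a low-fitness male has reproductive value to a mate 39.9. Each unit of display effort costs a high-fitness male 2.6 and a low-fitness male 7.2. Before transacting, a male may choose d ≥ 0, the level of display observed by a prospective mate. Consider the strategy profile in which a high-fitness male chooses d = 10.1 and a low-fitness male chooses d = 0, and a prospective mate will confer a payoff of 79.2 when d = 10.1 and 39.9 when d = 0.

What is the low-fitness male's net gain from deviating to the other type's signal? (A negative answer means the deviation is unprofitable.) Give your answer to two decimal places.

Playing d = 0 the low-fitness male receives 39.9.
Deviating to d = 10.1 brings payment 79.2 at cost 7.2 × 10.1 = 72.72, netting 6.48.
Gain from deviating: 6.48 − 39.9 = -33.42.
The gain is negative, so the low-fitness type's incentive-compatibility constraint is satisfied.

-33.42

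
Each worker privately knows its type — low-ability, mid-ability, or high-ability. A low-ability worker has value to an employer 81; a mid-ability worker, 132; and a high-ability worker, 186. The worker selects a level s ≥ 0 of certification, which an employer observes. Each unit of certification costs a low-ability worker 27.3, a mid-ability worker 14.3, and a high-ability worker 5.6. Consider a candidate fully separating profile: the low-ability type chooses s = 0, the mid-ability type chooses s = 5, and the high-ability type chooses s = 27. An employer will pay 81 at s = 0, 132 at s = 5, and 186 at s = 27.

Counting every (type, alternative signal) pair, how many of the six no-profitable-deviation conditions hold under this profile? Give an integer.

Low-ability (own payoff 81): to s=5 gives 132 − 27.3×5 = -4.5 → no gain ✓; to s=27 gives 186 − 27.3×27 = -551.1 → no gain ✓.
High-ability (own payoff 186 − 5.6×27 = 34.8): to s=0 gives 81 → profitable ✗; to s=5 gives 132 − 5.6×5 = 104 → profitable ✗.
Mid-ability (own payoff 132 − 14.3×5 = 60.5): to s=0 gives 81 → profitable ✗; to s=27 gives 186 − 14.3×27 = -200.1 → no gain ✓.
3 of the 6 constraints hold; not an equilibrium.

3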